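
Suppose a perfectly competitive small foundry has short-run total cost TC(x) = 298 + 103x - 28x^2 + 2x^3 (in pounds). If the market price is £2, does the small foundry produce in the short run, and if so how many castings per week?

Variable cost is VC = 103x - 28x^2 + 2x^3, so AVC = VC/x = 103 - 28x + 2x^2 and MC = dTC/dx = 103 - 56x + 6x^2.
AVC hits its minimum where MC = AVC, at x = 7, giving min AVC = 103 - 28·7 + 2·7^2 = £5.
P = £2 lies below min AVC = £5; no output level covers variable cost.
Shutting down limits the loss to fixed cost, £298.

Shut down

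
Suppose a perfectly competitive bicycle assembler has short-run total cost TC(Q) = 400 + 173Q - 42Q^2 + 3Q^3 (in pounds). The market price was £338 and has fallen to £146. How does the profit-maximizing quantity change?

Output falls from 11 to 9

AVC = 173 - 42Q + 3Q^2, minimized at Q = 7 where min AVC = £26. MC = 173 - 84Q + 9Q^2.
At P = £338 ≥ min AVC, set P = MC on the rising branch: Q = 11.
At P = £146 ≥ min AVC, set P = MC: Q = 9. The firm stays open but cuts output.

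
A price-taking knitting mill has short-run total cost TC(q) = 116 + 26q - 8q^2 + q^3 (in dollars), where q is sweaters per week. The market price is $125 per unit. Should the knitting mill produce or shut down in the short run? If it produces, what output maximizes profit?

Strip out fixed cost: VC = 26q - 8q^2 + q^3. Then AVC = 26 - 8q + q^2 and MC = 26 - 16q + 3q^2.
AVC hits its minimum where MC = AVC, at q = 4, giving min AVC = 26 - 8·4 + 4^2 = $10.
P = $125 exceeds min AVC = $10, so the firm stays open.
P = MC gives -99 - 16q + 3q^2 = 0, with roots -11/3 and 9. Take the larger (rising MC): q* = 9.
Check: AVC at q = 9 is $35 ≤ P, so revenue covers variable cost.
Profit = P·q − TC = 125·9 − 431 = $694.

Produce at q = 9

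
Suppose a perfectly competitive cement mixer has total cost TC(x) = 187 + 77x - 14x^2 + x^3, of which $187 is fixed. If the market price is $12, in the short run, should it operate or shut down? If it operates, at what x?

Shut down

Variable cost is VC = 77x - 14x^2 + x^3, so AVC = VC/x = 77 - 14x + x^2 and MC = dTC/dx = 77 - 28x + 3x^2.
AVC hits its minimum where MC = AVC, at x = 7, giving min AVC = 77 - 14·7 + 7^2 = $28.
With P < min AVC ($12 < $28), every unit sold adds to the loss.
Shutting down limits the loss to fixed cost, $187.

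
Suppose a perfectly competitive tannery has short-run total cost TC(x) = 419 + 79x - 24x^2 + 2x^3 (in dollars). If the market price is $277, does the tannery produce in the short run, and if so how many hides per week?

Strip out fixed cost: VC = 79x - 24x^2 + 2x^3. Then AVC = 79 - 24x + 2x^2 and MC = 79 - 48x + 6x^2.
AVC hits its minimum where MC = AVC, at x = 6, giving min AVC = 79 - 24·6 + 2·6^2 = $7.
Since P = $277 ≥ min AVC = $7, price covers variable cost and the firm should produce.
P = MC gives -198 - 48x + 6x^2 = 0, with roots -3 and 11. Take the larger (rising MC): x* = 11.
Check: AVC at x = 11 is $57 ≤ P, so revenue covers variable cost.
Profit = P·x − TC = 277·11 − 1046 = $2001.

Produce at x = 11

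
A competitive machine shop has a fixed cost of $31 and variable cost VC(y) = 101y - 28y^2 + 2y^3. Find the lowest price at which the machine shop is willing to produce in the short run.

$3 per unit

The shutdown price is the minimum of AVC. VC = 101y - 28y^2 + 2y^3, so AVC = 101 - 28y + 2y^2.
dAVC/dy = -28 + 4y = 0 gives y = 7. min AVC = 101 - 28·7 + 2·7^2 = 3.
For P < $3 the firm produces nothing.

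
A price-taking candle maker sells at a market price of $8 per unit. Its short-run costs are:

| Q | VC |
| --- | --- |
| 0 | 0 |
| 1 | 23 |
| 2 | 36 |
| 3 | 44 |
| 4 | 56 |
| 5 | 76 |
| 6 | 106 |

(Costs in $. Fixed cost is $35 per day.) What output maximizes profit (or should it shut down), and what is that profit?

Tabulate TR − TC: Q=0: -35; Q=1: -50; Q=2: -55; Q=3: -55; Q=4: -59; Q=5: -71; Q=6: -93.
Profit is highest at Q = 0. Equivalently, the lowest AVC in the table is 56/4 ≈ $14 at Q = 4, and P = $8 falls below it — price never covers variable cost, so the firm shuts down and loses only its fixed cost.

Q = 0 (shut down); profit = -$35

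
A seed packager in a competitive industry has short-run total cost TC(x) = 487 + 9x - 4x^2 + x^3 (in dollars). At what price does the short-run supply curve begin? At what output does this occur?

The firm shuts down when price falls below the minimum of average variable cost. AVC = VC/x = 9 - 4x + x^2.
At the minimum of AVC, MC = AVC. MC = 9 - 8x + 3x^2; setting MC = AVC gives 2x^2 - 4x = 0, so x = 2. min AVC = 5.
So the shutdown price is $5.

$5 per unit, at x = 2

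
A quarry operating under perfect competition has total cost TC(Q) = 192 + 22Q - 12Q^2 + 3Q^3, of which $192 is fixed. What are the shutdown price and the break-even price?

AVC = 22 - 12Q + 3Q^2; minimized at Q = 2, giving min AVC = $10. That is the shutdown price.
ATC = 192/Q + 22 - 12Q + 3Q^2. Setting dATC/dQ = −192/Q^2 − 12 + 6Q = 0 gives Q = 4 (since 6·4^3 − 12·4^2 = 192).
min ATC = 192/4 + 22 − 12·4 + 3·4^2 = $70. That is the break-even price.
Between these two prices the firm operates at a loss; above $70 it earns a profit.

Shutdown price = $10; break-even price = $70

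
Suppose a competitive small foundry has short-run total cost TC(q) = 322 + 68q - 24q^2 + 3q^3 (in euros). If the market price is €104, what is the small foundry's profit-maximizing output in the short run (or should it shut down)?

Produce at q = 6

Strip out fixed cost: VC = 68q - 24q^2 + 3q^3. Then AVC = 68 - 24q + 3q^2 and MC = 68 - 48q + 9q^2.
AVC is minimized where dAVC/dq = -24 + 6q = 0, at q = 4; min AVC = 68 - 24·4 + 3·4^2 = €20.
Because €104 ≥ €20, revenue can cover variable cost; the firm operates.
Solving P = MC: -36 - 48q + 9q^2 = 0 ⇒ q = -2/3 or 6. On the upward-sloping branch, q* = 6.
Check: AVC at q = 6 is €32 ≤ P, so revenue covers variable cost.
Profit = P·q − TC = 104·6 − 514 = €110.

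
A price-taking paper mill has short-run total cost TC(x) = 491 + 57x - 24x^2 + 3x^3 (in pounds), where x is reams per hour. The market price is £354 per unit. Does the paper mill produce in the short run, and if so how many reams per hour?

Produce at x = 9

Strip out fixed cost: VC = 57x - 24x^2 + 3x^3. Then AVC = 57 - 24x + 3x^2 and MC = 57 - 48x + 9x^2.
The AVC parabola has its vertex at x = 24/6 = 4, where AVC = 57 - 24·4 + 3·4^2 = £9.
Since P = £354 ≥ min AVC = £9, price covers variable cost and the firm should produce.
Solving P = MC: -297 - 48x + 9x^2 = 0 ⇒ x = -11/3 or 9. On the upward-sloping branch, x* = 9.
Check: AVC at x = 9 is £84 ≤ P, so revenue covers variable cost.
Profit = P·x − TC = 354·9 − 1247 = £1939.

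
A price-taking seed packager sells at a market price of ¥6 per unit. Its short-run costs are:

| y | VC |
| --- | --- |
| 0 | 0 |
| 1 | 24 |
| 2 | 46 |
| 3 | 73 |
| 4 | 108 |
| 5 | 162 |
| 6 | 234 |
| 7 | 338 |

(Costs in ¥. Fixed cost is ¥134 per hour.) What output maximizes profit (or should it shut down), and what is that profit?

Profit at each row (π = 6y − TC): y=0: -134; y=1: -152; y=2: -168; y=3: -189; y=4: -218; y=5: -266; y=6: -332; y=7: -430.
Profit is highest at y = 0. Equivalently, the lowest AVC in the table is 46/2 ≈ ¥23 at y = 2, and P = ¥6 falls below it — price never covers variable cost, so the firm shuts down and loses only its fixed cost.

y = 0 (shut down); profit = -¥134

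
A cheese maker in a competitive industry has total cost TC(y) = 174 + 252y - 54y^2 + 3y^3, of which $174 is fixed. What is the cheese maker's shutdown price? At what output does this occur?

$9 per unit, at y = 9

The shutdown price is the minimum of AVC. VC = 252y - 54y^2 + 3y^3, so AVC = 252 - 54y + 3y^2.
dAVC/dy = -54 + 6y = 0 gives y = 9. min AVC = 252 - 54·9 + 3·9^2 = 9.
So the shutdown price is $9.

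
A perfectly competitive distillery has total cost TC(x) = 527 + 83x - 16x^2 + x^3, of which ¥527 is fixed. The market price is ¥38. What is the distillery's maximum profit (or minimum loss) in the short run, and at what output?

AVC = 83 - 16x + x^2 has its minimum ¥19 at x = 8; price ¥38 clears that bar, so the firm operates.
MC = 83 - 32x + 3x^2. Setting P = MC and taking the root on the rising branch gives x* = 9.
TR = 38·9 = 342. TC = 527 + 180 = 707. Profit = 342 − 707 = -¥365.
By producing, the firm covers all variable cost plus ¥162 of fixed cost; shutting down would lose the full ¥527.

Profit = -¥365 at x = 9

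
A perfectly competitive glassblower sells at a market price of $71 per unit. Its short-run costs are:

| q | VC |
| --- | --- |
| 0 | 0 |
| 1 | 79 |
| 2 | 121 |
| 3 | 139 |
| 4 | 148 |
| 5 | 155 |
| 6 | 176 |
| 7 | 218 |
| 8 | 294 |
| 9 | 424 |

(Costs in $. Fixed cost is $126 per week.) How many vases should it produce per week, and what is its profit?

Tabulate TR − TC: q=0: -126; q=1: -134; q=2: -105; q=3: -52; q=4: 10; q=5: 74; q=6: 124; q=7: 153; q=8: 148; q=9: 89.
Profit is maximized at q = 7. AVC there is 218/7 = $31.14 ≤ P, so producing beats shutting down (which would give -$126).

q = 7; profit = $153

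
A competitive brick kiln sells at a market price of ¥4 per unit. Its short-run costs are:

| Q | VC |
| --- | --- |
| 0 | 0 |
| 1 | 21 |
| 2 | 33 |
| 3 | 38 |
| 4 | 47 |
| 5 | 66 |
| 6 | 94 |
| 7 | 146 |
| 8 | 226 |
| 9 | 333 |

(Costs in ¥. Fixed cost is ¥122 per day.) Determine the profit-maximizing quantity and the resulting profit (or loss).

Profit at each row (π = 4Q − TC): Q=0: -122; Q=1: -139; Q=2: -147; Q=3: -148; Q=4: -153; Q=5: -168; Q=6: -192; Q=7: -240; Q=8: -316; Q=9: -419.
Profit is highest at Q = 0. Equivalently, the lowest AVC in the table is 47/4 ≈ ¥11.75 at Q = 4, and P = ¥4 falls below it — price never covers variable cost, so the firm shuts down and loses only its fixed cost.

Q = 0 (shut down); profit = -¥122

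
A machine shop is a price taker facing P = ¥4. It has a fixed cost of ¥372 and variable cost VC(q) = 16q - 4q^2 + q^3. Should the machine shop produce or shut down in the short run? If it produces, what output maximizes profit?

Variable cost is VC = 16q - 4q^2 + q^3, so AVC = VC/q = 16 - 4q + q^2 and MC = dTC/dq = 16 - 8q + 3q^2.
AVC is minimized where dAVC/dq = -4 + 2q = 0, at q = 2; min AVC = 16 - 4·2 + 2^2 = ¥12.
P = ¥4 lies below min AVC = ¥12; no output level covers variable cost.
Shutting down limits the loss to fixed cost, ¥372.

Shut down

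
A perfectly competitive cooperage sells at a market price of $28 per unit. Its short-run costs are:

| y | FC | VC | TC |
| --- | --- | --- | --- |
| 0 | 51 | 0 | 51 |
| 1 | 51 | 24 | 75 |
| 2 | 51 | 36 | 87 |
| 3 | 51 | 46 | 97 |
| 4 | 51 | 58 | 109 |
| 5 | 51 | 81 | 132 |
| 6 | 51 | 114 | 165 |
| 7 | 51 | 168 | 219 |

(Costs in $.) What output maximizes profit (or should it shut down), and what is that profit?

Tabulate TR − TC: y=0: -51; y=1: -47; y=2: -31; y=3: -13; y=4: 3; y=5: 8; y=6: 3; y=7: -23.
Profit is maximized at y = 5. AVC there is 81/5 = $16.20 ≤ P, so producing beats shutting down (which would give -$51).

y = 5; profit = $8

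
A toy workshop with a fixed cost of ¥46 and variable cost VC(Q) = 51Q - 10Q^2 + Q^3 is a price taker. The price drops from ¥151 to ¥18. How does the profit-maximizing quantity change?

AVC = 51 - 10Q + Q^2, minimized at Q = 5 where min AVC = ¥26. MC = 51 - 20Q + 3Q^2.
At P = ¥151 ≥ min AVC, set P = MC on the rising branch: Q = 10.
At P = ¥18 < min AVC = ¥26, price no longer covers variable cost at any output, so the firm shuts down: Q = 0.

Output falls from 10 to 0 (the firm shuts down)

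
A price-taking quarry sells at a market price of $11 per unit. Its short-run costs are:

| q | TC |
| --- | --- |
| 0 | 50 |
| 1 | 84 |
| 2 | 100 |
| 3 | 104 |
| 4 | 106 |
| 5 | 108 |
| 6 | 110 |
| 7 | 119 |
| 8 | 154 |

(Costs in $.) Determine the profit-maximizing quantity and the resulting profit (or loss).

Tabulate TR − TC: q=0: -50; q=1: -73; q=2: -78; q=3: -71; q=4: -62; q=5: -53; q=6: -44; q=7: -42; q=8: -66.
Profit is maximized at q = 7. AVC there is 69/7 = $9.86 ≤ P, so producing beats shutting down (which would give -$50).

q = 7; profit = -$42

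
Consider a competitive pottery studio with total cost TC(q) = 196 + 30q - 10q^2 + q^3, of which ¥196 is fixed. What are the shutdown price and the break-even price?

Shutdown price = ¥5; break-even price = ¥37

AVC = 30 - 10q + q^2; minimized at q = 5, giving min AVC = ¥5. That is the shutdown price.
ATC = 196/q + 30 - 10q + q^2. Setting dATC/dq = −196/q^2 − 10 + 2q = 0 gives q = 7 (since 2·7^3 − 10·7^2 = 196).
min ATC = 196/7 + 30 − 10·7 + 7^2 = ¥37. That is the break-even price.
For ¥5 ≤ P < ¥37 the firm produces at a loss; below ¥5 it shuts down.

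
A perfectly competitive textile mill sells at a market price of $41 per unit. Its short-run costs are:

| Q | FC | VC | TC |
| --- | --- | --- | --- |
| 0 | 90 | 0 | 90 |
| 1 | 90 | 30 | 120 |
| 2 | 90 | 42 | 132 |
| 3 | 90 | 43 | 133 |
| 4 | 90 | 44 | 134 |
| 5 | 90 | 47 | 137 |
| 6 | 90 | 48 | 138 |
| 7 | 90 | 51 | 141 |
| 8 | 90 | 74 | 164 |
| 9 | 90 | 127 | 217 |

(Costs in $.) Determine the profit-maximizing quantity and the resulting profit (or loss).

Compute π = P·Q − TC at each output: Q=0: -90; Q=1: -79; Q=2: -50; Q=3: -10; Q=4: 30; Q=5: 68; Q=6: 108; Q=7: 146; Q=8: 164; Q=9: 152.
Profit is maximized at Q = 8. AVC there is 74/8 = $9.25 ≤ P, so producing beats shutting down (which would give -$90).

Q = 8; profit = $164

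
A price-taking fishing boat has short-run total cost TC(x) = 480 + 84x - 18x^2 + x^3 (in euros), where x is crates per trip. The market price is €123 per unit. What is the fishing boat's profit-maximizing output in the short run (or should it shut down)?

Produce at x = 13

Variable cost is VC = 84x - 18x^2 + x^3, so AVC = VC/x = 84 - 18x + x^2 and MC = dTC/dx = 84 - 36x + 3x^2.
AVC is minimized where dAVC/dx = -18 + 2x = 0, at x = 9; min AVC = 84 - 18·9 + 9^2 = €3.
P = €123 exceeds min AVC = €3, so the firm stays open.
Set P = MC: 123 = 84 - 36x + 3x^2 → -39 - 36x + 3x^2 = 0. The roots are x = -1 and x = 13; the profit-maximizing output is on the rising part of MC, so x* = 13.
Check: AVC at x = 13 is €19 ≤ P, so revenue covers variable cost.
Profit = P·x − TC = 123·13 − 727 = €872.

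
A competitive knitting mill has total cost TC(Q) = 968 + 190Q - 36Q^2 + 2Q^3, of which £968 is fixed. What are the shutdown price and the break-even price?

Shutdown price = £28; break-even price = £124

AVC = 190 - 36Q + 2Q^2; minimized at Q = 9, giving min AVC = £28. That is the shutdown price.
ATC = 968/Q + 190 - 36Q + 2Q^2. Setting dATC/dQ = −968/Q^2 − 36 + 4Q = 0 gives Q = 11 (since 4·11^3 − 36·11^2 = 968).
min ATC = 968/11 + 190 − 36·11 + 2·11^2 = £124. That is the break-even price.
Between these two prices the firm operates at a loss; above £124 it earns a profit.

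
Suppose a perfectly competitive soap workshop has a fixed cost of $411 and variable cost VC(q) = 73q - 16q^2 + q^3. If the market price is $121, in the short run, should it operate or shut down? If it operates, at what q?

Produce at q = 12

Strip out fixed cost: VC = 73q - 16q^2 + q^3. Then AVC = 73 - 16q + q^2 and MC = 73 - 32q + 3q^2.
AVC hits its minimum where MC = AVC, at q = 8, giving min AVC = 73 - 16·8 + 8^2 = $9.
Since P = $121 ≥ min AVC = $9, price covers variable cost and the firm should produce.
Set P = MC: 121 = 73 - 32q + 3q^2 → -48 - 32q + 3q^2 = 0. The roots are q = -4/3 and q = 12; the profit-maximizing output is on the rising part of MC, so q* = 12.
Check: AVC at q = 12 is $25 ≤ P, so revenue covers variable cost.
Profit = P·q − TC = 121·12 − 711 = $741.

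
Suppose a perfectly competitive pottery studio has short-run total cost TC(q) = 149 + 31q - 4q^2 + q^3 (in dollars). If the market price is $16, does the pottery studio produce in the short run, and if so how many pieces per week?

Shut down

Variable cost is VC = 31q - 4q^2 + q^3, so AVC = VC/q = 31 - 4q + q^2 and MC = dTC/dq = 31 - 8q + 3q^2.
AVC is minimized where dAVC/dq = -4 + 2q = 0, at q = 2; min AVC = 31 - 4·2 + 2^2 = $27.
With P < min AVC ($16 < $27), every unit sold adds to the loss.
Shutting down limits the loss to fixed cost, $149.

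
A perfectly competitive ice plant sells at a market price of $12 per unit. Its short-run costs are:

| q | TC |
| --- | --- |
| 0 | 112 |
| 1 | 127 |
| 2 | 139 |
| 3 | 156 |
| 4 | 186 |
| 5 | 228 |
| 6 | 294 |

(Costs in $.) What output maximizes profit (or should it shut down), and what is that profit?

Profit at each row (π = 12q − TC): q=0: -112; q=1: -115; q=2: -115; q=3: -120; q=4: -138; q=5: -168; q=6: -222.
Profit is highest at q = 0. Equivalently, the lowest AVC in the table is 27/2 ≈ $13.50 at q = 2, and P = $12 falls below it — price never covers variable cost, so the firm shuts down and loses only its fixed cost.

q = 0 (shut down); profit = -$112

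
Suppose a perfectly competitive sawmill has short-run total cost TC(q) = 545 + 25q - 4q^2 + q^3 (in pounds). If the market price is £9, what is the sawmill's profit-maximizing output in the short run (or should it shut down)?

Shut down

Variable cost is VC = 25q - 4q^2 + q^3, so AVC = VC/q = 25 - 4q + q^2 and MC = dTC/dq = 25 - 8q + 3q^2.
AVC is minimized where dAVC/dq = -4 + 2q = 0, at q = 2; min AVC = 25 - 4·2 + 2^2 = £21.
With P < min AVC (£9 < £21), every unit sold adds to the loss.
Shutting down limits the loss to fixed cost, £545.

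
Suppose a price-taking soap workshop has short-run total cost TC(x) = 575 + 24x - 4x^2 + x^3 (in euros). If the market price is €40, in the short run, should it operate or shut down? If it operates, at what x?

Produce at x = 4

Variable cost is VC = 24x - 4x^2 + x^3, so AVC = VC/x = 24 - 4x + x^2 and MC = dTC/dx = 24 - 8x + 3x^2.
The AVC parabola has its vertex at x = 4/2 = 2, where AVC = 24 - 4·2 + 2^2 = €20.
Because €40 ≥ €20, revenue can cover variable cost; the firm operates.
Set P = MC: 40 = 24 - 8x + 3x^2 → -16 - 8x + 3x^2 = 0. The roots are x = -4/3 and x = 4; the profit-maximizing output is on the rising part of MC, so x* = 4.
Check: AVC at x = 4 is €24 ≤ P, so revenue covers variable cost.
Profit = P·x − TC = 40·4 − 671 = -€511, a loss, but smaller than the €575 fixed cost the firm would lose by shutting down.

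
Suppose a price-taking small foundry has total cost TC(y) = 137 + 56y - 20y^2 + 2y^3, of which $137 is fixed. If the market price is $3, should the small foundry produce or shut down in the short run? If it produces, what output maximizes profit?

Strip out fixed cost: VC = 56y - 20y^2 + 2y^3. Then AVC = 56 - 20y + 2y^2 and MC = 56 - 40y + 6y^2.
AVC is minimized where dAVC/dy = -20 + 4y = 0, at y = 5; min AVC = 56 - 20·5 + 2·5^2 = $6.
With P < min AVC ($3 < $6), every unit sold adds to the loss.
Shutting down limits the loss to fixed cost, $137.

Shut down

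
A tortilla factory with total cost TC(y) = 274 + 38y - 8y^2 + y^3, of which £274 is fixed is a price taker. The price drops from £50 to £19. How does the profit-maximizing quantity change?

MC = 38 - 16y + 3y^2; the shutdown threshold is min AVC = £22 (at y = 4).
With P = £50 above the shutdown price, P = MC gives y = 6.
At P = £19 < min AVC = £22, price no longer covers variable cost at any output, so the firm shuts down: y = 0.

Output falls from 6 to 0 (the firm shuts down)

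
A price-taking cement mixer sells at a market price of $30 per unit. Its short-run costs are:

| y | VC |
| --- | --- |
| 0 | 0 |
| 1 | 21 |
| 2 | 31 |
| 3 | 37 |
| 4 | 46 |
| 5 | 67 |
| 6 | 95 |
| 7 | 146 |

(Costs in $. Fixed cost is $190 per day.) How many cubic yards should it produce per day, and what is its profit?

Compute π = P·y − TC at each output: y=0: -190; y=1: -181; y=2: -161; y=3: -137; y=4: -116; y=5: -107; y=6: -105; y=7: -126.
Profit is maximized at y = 6. AVC there is 95/6 = $15.83 ≤ P, so producing beats shutting down (which would give -$190).

y = 6; profit = -$105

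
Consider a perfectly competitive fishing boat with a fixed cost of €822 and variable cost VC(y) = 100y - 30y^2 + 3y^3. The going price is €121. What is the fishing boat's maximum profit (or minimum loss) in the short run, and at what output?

Profit = -€234 at y = 7

AVC = 100 - 30y + 3y^2 has its minimum €25 at y = 5; price €121 clears that bar, so the firm operates.
MC = 100 - 60y + 9y^2. Setting P = MC and taking the root on the rising branch gives y* = 7.
TR = 121·7 = 847. TC = 822 + 259 = 1081. Profit = 847 − 1081 = -€234.
That loss of €234 beats the €822 the firm would lose by shutting down; producing recovers €588 of fixed cost.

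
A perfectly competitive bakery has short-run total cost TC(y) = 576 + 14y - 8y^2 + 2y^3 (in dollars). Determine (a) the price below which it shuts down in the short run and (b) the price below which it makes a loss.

Shutdown price = min AVC. AVC = 14 - 8y + 2y^2, with vertex at y = 2 and minimum $6.
ATC = 576/y + 14 - 8y + 2y^2. Setting dATC/dy = −576/y^2 − 8 + 4y = 0 gives y = 6 (since 4·6^3 − 8·6^2 = 576).
min ATC = 576/6 + 14 − 8·6 + 2·6^2 = $134. That is the break-even price.
For $6 ≤ P < $134 the firm produces at a loss; below $6 it shuts down.

Shutdown price = $6; break-even price = $134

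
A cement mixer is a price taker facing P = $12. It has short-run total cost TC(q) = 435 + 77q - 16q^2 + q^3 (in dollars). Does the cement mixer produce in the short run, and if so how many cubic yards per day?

Shut down

From TC, MC = TC'(q) = 77 - 32q + 3q^2 and AVC = VC/q = 77 - 16q + q^2.
The AVC parabola has its vertex at q = 16/2 = 8, where AVC = 77 - 16·8 + 8^2 = $13.
Since P = $12 < min AVC = $13, price fails to cover variable cost at any output.
The firm minimizes its loss by shutting down and losing only its fixed cost of $435.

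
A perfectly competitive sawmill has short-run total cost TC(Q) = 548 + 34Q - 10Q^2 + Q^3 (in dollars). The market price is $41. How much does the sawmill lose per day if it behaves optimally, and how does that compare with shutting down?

AVC = 34 - 10Q + Q^2; min AVC = $9 at Q = 5. Since P = $41 ≥ min AVC, the firm produces.
MC = 34 - 20Q + 3Q^2. Setting P = MC and taking the root on the rising branch gives Q* = 7.
TR = 41·7 = 287. TC = 548 + 91 = 639. Profit = 287 − 639 = -$352.
Shutting down would mean losing the fixed cost of $548, so operating at a loss of $352 is better by $196.

Profit = -$352 at Q = 7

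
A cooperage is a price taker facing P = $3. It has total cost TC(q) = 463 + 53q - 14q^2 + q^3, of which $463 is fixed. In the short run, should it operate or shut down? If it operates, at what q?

From TC, MC = TC'(q) = 53 - 28q + 3q^2 and AVC = VC/q = 53 - 14q + q^2.
The AVC parabola has its vertex at q = 14/2 = 7, where AVC = 53 - 14·7 + 7^2 = $4.
P = $3 lies below min AVC = $4; no output level covers variable cost.
Shutting down limits the loss to fixed cost, $463.

Shut down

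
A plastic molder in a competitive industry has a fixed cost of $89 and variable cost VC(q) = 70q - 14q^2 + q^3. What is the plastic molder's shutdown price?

Short-run supply begins at min AVC. From VC = 70q - 14q^2 + q^3, AVC = 70 - 14q + q^2.
dAVC/dq = -14 + 2q = 0 gives q = 7. min AVC = 70 - 14·7 + 7^2 = 21.
The firm shuts down for any P below $21.

$21 per unit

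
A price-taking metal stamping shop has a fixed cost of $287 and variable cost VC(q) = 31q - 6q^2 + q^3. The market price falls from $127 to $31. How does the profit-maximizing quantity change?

Output falls from 8 to 4

AVC = 31 - 6q + q^2, minimized at q = 3 where min AVC = $22. MC = 31 - 12q + 3q^2.
At P = $127 ≥ min AVC, set P = MC on the rising branch: q = 8.
At P = $31 ≥ min AVC, set P = MC: q = 4. The firm stays open but cuts output.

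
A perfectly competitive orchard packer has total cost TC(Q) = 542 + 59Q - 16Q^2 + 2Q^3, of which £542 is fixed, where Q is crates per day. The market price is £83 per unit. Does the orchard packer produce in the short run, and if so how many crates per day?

Strip out fixed cost: VC = 59Q - 16Q^2 + 2Q^3. Then AVC = 59 - 16Q + 2Q^2 and MC = 59 - 32Q + 6Q^2.
AVC is minimized where dAVC/dQ = -16 + 4Q = 0, at Q = 4; min AVC = 59 - 16·4 + 2·4^2 = £27.
Since P = £83 ≥ min AVC = £27, price covers variable cost and the firm should produce.
Set P = MC: 83 = 59 - 32Q + 6Q^2 → -24 - 32Q + 6Q^2 = 0. The roots are Q = -2/3 and Q = 6; the profit-maximizing output is on the rising part of MC, so Q* = 6.
Check: AVC at Q = 6 is £35 ≤ P, so revenue covers variable cost.
Profit = P·Q − TC = 83·6 − 752 = -£254, a loss, but smaller than the £542 fixed cost the firm would lose by shutting down.

Produce at Q = 6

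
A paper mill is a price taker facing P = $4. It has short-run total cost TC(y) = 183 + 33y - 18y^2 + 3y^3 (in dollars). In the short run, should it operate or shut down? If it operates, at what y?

Shut down

From TC, MC = TC'(y) = 33 - 36y + 9y^2 and AVC = VC/y = 33 - 18y + 3y^2.
The AVC parabola has its vertex at y = 18/6 = 3, where AVC = 33 - 18·3 + 3·3^2 = $6.
With P < min AVC ($4 < $6), every unit sold adds to the loss.
The firm minimizes its loss by shutting down and losing only its fixed cost of $183.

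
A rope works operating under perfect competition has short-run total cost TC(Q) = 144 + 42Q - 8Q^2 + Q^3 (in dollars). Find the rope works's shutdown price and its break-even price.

Shutdown price = min AVC. AVC = 42 - 8Q + Q^2, with vertex at Q = 4 and minimum $26.
ATC = 144/Q + 42 - 8Q + Q^2. Setting dATC/dQ = −144/Q^2 − 8 + 2Q = 0 gives Q = 6 (since 2·6^3 − 8·6^2 = 144).
min ATC = 144/6 + 42 − 8·6 + 6^2 = $54. That is the break-even price.
For $26 ≤ P < $54 the firm produces at a loss; below $26 it shuts down.

Shutdown price = $26; break-even price = $54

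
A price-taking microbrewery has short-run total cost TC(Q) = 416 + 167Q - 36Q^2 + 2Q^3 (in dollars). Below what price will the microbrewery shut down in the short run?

$5 per unit

The firm shuts down when price falls below the minimum of average variable cost. AVC = VC/Q = 167 - 36Q + 2Q^2.
dAVC/dQ = -36 + 4Q = 0 gives Q = 9. min AVC = 167 - 36·9 + 2·9^2 = 5.
The firm shuts down for any P below $5.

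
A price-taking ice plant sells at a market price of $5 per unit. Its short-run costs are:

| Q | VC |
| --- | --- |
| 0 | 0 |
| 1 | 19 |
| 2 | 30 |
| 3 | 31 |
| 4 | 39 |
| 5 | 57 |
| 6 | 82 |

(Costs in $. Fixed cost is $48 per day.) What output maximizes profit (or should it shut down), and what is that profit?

Q = 0 (shut down); profit = -$48

Compute π = P·Q − TC at each output: Q=0: -48; Q=1: -62; Q=2: -68; Q=3: -64; Q=4: -67; Q=5: -80; Q=6: -100.
Profit is highest at Q = 0. Equivalently, the lowest AVC in the table is 39/4 ≈ $9.75 at Q = 4, and P = $5 falls below it — price never covers variable cost, so the firm shuts down and loses only its fixed cost.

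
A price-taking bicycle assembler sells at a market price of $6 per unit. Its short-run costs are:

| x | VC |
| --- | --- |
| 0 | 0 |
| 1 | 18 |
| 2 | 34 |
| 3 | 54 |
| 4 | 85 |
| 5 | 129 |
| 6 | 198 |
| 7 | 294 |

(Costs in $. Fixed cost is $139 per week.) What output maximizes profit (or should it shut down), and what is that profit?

x = 0 (shut down); profit = -$139

Tabulate TR − TC: x=0: -139; x=1: -151; x=2: -161; x=3: -175; x=4: -200; x=5: -238; x=6: -301; x=7: -391.
Profit is highest at x = 0. Equivalently, the lowest AVC in the table is 34/2 ≈ $17 at x = 2, and P = $6 falls below it — price never covers variable cost, so the firm shuts down and loses only its fixed cost.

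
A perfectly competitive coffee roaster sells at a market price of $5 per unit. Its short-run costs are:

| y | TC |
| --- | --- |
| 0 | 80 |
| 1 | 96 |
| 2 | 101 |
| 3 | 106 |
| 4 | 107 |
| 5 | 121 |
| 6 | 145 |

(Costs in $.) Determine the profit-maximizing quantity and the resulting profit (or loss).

y = 0 (shut down); profit = -$80

Compute π = P·y − TC at each output: y=0: -80; y=1: -91; y=2: -91; y=3: -91; y=4: -87; y=5: -96; y=6: -115.
Profit is highest at y = 0. Equivalently, the lowest AVC in the table is 27/4 ≈ $6.75 at y = 4, and P = $5 falls below it — price never covers variable cost, so the firm shuts down and loses only its fixed cost.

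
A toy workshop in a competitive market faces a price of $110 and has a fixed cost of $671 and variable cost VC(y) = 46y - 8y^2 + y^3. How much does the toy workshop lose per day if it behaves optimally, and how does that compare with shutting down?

AVC = 46 - 8y + y^2; min AVC = $30 at y = 4. Since P = $110 ≥ min AVC, the firm produces.
MC = 46 - 16y + 3y^2. Setting P = MC and taking the root on the rising branch gives y* = 8.
TR = 110·8 = 880. TC = 671 + 368 = 1039. Profit = 880 − 1039 = -$159.
Shutting down would mean losing the fixed cost of $671, so operating at a loss of $159 is better by $512.

Profit = -$159 at y = 8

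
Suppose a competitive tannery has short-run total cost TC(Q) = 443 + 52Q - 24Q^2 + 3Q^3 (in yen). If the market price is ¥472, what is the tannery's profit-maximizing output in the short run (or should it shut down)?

Produce at Q = 10

Variable cost is VC = 52Q - 24Q^2 + 3Q^3, so AVC = VC/Q = 52 - 24Q + 3Q^2 and MC = dTC/dQ = 52 - 48Q + 9Q^2.
AVC hits its minimum where MC = AVC, at Q = 4, giving min AVC = 52 - 24·4 + 3·4^2 = ¥4.
Because ¥472 ≥ ¥4, revenue can cover variable cost; the firm operates.
Set P = MC: 472 = 52 - 48Q + 9Q^2 → -420 - 48Q + 9Q^2 = 0. The roots are Q = -14/3 and Q = 10; the profit-maximizing output is on the rising part of MC, so Q* = 10.
Check: AVC at Q = 10 is ¥112 ≤ P, so revenue covers variable cost.
Profit = P·Q − TC = 472·10 − 1563 = ¥3157.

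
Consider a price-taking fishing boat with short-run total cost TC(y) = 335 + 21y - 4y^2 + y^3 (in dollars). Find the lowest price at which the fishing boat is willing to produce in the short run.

$17 per unit

The shutdown price is the minimum of AVC. VC = 21y - 4y^2 + y^3, so AVC = 21 - 4y + y^2.
dAVC/dy = -4 + 2y = 0 gives y = 2. min AVC = 21 - 4·2 + 2^2 = 17.
So the shutdown price is $17.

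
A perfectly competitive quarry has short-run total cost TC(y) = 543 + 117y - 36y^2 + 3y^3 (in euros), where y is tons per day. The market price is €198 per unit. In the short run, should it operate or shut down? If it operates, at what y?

From TC, MC = TC'(y) = 117 - 72y + 9y^2 and AVC = VC/y = 117 - 36y + 3y^2.
The AVC parabola has its vertex at y = 36/6 = 6, where AVC = 117 - 36·6 + 3·6^2 = €9.
Because €198 ≥ €9, revenue can cover variable cost; the firm operates.
Solving P = MC: -81 - 72y + 9y^2 = 0 ⇒ y = -1 or 9. On the upward-sloping branch, y* = 9.
Check: AVC at y = 9 is €36 ≤ P, so revenue covers variable cost.
Profit = P·y − TC = 198·9 − 867 = €915.

Produce at y = 9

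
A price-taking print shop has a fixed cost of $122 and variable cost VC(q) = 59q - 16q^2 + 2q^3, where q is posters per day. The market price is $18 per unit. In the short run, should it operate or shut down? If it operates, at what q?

Shut down

Variable cost is VC = 59q - 16q^2 + 2q^3, so AVC = VC/q = 59 - 16q + 2q^2 and MC = dTC/dq = 59 - 32q + 6q^2.
AVC hits its minimum where MC = AVC, at q = 4, giving min AVC = 59 - 16·4 + 2·4^2 = $27.
With P < min AVC ($18 < $27), every unit sold adds to the loss.
Best response: produce nothing and absorb the $122 fixed cost.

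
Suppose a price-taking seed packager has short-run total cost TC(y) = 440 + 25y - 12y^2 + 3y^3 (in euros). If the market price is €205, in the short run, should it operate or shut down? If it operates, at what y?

Variable cost is VC = 25y - 12y^2 + 3y^3, so AVC = VC/y = 25 - 12y + 3y^2 and MC = dTC/dy = 25 - 24y + 9y^2.
The AVC parabola has its vertex at y = 12/6 = 2, where AVC = 25 - 12·2 + 3·2^2 = €13.
Since P = €205 ≥ min AVC = €13, price covers variable cost and the firm should produce.
Set P = MC: 205 = 25 - 24y + 9y^2 → -180 - 24y + 9y^2 = 0. The roots are y = -10/3 and y = 6; the profit-maximizing output is on the rising part of MC, so y* = 6.
Check: AVC at y = 6 is €61 ≤ P, so revenue covers variable cost.
Profit = P·y − TC = 205·6 − 806 = €424.

Produce at y = 6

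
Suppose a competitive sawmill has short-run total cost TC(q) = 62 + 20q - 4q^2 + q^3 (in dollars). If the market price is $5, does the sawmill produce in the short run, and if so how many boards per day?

From TC, MC = TC'(q) = 20 - 8q + 3q^2 and AVC = VC/q = 20 - 4q + q^2.
AVC hits its minimum where MC = AVC, at q = 2, giving min AVC = 20 - 4·2 + 2^2 = $16.
P = $5 lies below min AVC = $16; no output level covers variable cost.
The firm minimizes its loss by shutting down and losing only its fixed cost of $62.

Shut down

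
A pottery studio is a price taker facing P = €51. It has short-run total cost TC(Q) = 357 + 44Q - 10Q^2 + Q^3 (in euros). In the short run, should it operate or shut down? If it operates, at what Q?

Produce at Q = 7

Variable cost is VC = 44Q - 10Q^2 + Q^3, so AVC = VC/Q = 44 - 10Q + Q^2 and MC = dTC/dQ = 44 - 20Q + 3Q^2.
AVC hits its minimum where MC = AVC, at Q = 5, giving min AVC = 44 - 10·5 + 5^2 = €19.
Since P = €51 ≥ min AVC = €19, price covers variable cost and the firm should produce.
Solving P = MC: -7 - 20Q + 3Q^2 = 0 ⇒ Q = -1/3 or 7. On the upward-sloping branch, Q* = 7.
Check: AVC at Q = 7 is €23 ≤ P, so revenue covers variable cost.
Profit = P·Q − TC = 51·7 − 518 = -€161, a loss, but smaller than the €357 fixed cost the firm would lose by shutting down.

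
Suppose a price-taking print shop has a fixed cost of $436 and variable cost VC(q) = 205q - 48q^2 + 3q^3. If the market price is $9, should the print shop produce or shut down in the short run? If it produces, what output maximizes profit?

Strip out fixed cost: VC = 205q - 48q^2 + 3q^3. Then AVC = 205 - 48q + 3q^2 and MC = 205 - 96q + 9q^2.
The AVC parabola has its vertex at q = 48/6 = 8, where AVC = 205 - 48·8 + 3·8^2 = $13.
Since P = $9 < min AVC = $13, price fails to cover variable cost at any output.
Best response: produce nothing and absorb the $436 fixed cost.

Shut down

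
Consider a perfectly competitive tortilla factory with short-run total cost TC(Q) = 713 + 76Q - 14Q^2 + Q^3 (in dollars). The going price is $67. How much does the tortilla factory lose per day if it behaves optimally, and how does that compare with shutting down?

Profit = -$389 at Q = 9

AVC = 76 - 14Q + Q^2; min AVC = $27 at Q = 7. Since P = $67 ≥ min AVC, the firm produces.
With MC = 76 - 28Q + 3Q^2, P = MC on the upward-sloping part at Q* = 9.
TR = 67·9 = 603. TC = 713 + 279 = 992. Profit = 603 − 992 = -$389.
That loss of $389 beats the $713 the firm would lose by shutting down; producing recovers $324 of fixed cost.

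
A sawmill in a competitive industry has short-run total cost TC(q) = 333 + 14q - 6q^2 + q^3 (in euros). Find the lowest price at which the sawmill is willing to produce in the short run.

€5 per unit

Short-run supply begins at min AVC. From VC = 14q - 6q^2 + q^3, AVC = 14 - 6q + q^2.
At the minimum of AVC, MC = AVC. MC = 14 - 12q + 3q^2; setting MC = AVC gives 2q^2 - 6q = 0, so q = 3. min AVC = 5.
The firm shuts down for any P below €5.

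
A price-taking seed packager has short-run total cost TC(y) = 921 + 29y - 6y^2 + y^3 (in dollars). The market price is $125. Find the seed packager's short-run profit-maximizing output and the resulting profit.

Profit = -$281 at y = 8

AVC = 29 - 6y + y^2 has its minimum $20 at y = 3; price $125 clears that bar, so the firm operates.
MC = 29 - 12y + 3y^2. Setting P = MC and taking the root on the rising branch gives y* = 8.
TR = 125·8 = 1000. TC = 921 + 360 = 1281. Profit = 1000 − 1281 = -$281.
By producing, the firm covers all variable cost plus $640 of fixed cost; shutting down would lose the full $921.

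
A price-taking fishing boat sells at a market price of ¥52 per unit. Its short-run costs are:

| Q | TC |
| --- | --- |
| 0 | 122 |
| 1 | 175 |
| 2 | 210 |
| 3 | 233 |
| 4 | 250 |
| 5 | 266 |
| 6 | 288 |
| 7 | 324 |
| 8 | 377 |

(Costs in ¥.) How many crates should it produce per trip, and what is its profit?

Tabulate TR − TC: Q=0: -122; Q=1: -123; Q=2: -106; Q=3: -77; Q=4: -42; Q=5: -6; Q=6: 24; Q=7: 40; Q=8: 39.
Profit is maximized at Q = 7. AVC there is 202/7 = ¥28.86 ≤ P, so producing beats shutting down (which would give -¥122).

Q = 7; profit = ¥40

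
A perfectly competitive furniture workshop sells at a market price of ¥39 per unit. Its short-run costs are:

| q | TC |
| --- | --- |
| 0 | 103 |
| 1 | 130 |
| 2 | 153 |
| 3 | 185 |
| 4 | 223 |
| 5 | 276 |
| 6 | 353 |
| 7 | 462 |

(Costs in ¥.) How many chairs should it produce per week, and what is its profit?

Tabulate TR − TC: q=0: -103; q=1: -91; q=2: -75; q=3: -68; q=4: -67; q=5: -81; q=6: -119; q=7: -189.
Profit is maximized at q = 4. AVC there is 120/4 = ¥30 ≤ P, so producing beats shutting down (which would give -¥103).

q = 4; profit = -¥67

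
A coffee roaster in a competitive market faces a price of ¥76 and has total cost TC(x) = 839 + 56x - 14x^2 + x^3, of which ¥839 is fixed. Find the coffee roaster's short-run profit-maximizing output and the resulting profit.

Profit = -¥239 at x = 10

AVC = 56 - 14x + x^2; min AVC = ¥7 at x = 7. Since P = ¥76 ≥ min AVC, the firm produces.
With MC = 56 - 28x + 3x^2, P = MC on the upward-sloping part at x* = 10.
TR = 76·10 = 760. TC = 839 + 160 = 999. Profit = 760 − 999 = -¥239.
That loss of ¥239 beats the ¥839 the firm would lose by shutting down; producing recovers ¥600 of fixed cost.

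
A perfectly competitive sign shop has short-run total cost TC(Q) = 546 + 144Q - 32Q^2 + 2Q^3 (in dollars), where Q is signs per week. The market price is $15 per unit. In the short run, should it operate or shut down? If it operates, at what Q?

Shut down

Variable cost is VC = 144Q - 32Q^2 + 2Q^3, so AVC = VC/Q = 144 - 32Q + 2Q^2 and MC = dTC/dQ = 144 - 64Q + 6Q^2.
AVC hits its minimum where MC = AVC, at Q = 8, giving min AVC = 144 - 32·8 + 2·8^2 = $16.
With P < min AVC ($15 < $16), every unit sold adds to the loss.
The firm minimizes its loss by shutting down and losing only its fixed cost of $546.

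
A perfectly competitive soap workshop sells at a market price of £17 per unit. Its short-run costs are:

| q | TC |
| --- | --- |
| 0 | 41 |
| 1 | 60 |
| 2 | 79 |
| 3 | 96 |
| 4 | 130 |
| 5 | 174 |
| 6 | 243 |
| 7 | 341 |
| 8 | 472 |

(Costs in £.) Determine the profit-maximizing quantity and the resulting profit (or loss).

Profit at each row (π = 17q − TC): q=0: -41; q=1: -43; q=2: -45; q=3: -45; q=4: -62; q=5: -89; q=6: -141; q=7: -222; q=8: -336.
Profit is highest at q = 0. Equivalently, the lowest AVC in the table is 55/3 ≈ £18.33 at q = 3, and P = £17 falls below it — price never covers variable cost, so the firm shuts down and loses only its fixed cost.

q = 0 (shut down); profit = -£41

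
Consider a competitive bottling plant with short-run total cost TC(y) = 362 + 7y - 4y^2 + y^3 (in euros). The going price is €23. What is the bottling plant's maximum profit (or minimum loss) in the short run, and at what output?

AVC = 7 - 4y + y^2 has its minimum €3 at y = 2; price €23 clears that bar, so the firm operates.
MC = 7 - 8y + 3y^2. Setting P = MC and taking the root on the rising branch gives y* = 4.
TR = 23·4 = 92. TC = 362 + 28 = 390. Profit = 92 − 390 = -€298.
By producing, the firm covers all variable cost plus €64 of fixed cost; shutting down would lose the full €362.

Profit = -€298 at y = 4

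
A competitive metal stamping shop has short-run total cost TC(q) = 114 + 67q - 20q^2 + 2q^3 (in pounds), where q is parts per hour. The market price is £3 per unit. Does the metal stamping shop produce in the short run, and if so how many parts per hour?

Shut down

Variable cost is VC = 67q - 20q^2 + 2q^3, so AVC = VC/q = 67 - 20q + 2q^2 and MC = dTC/dq = 67 - 40q + 6q^2.
AVC is minimized where dAVC/dq = -20 + 4q = 0, at q = 5; min AVC = 67 - 20·5 + 2·5^2 = £17.
Since P = £3 < min AVC = £17, price fails to cover variable cost at any output.
Best response: produce nothing and absorb the £114 fixed cost.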